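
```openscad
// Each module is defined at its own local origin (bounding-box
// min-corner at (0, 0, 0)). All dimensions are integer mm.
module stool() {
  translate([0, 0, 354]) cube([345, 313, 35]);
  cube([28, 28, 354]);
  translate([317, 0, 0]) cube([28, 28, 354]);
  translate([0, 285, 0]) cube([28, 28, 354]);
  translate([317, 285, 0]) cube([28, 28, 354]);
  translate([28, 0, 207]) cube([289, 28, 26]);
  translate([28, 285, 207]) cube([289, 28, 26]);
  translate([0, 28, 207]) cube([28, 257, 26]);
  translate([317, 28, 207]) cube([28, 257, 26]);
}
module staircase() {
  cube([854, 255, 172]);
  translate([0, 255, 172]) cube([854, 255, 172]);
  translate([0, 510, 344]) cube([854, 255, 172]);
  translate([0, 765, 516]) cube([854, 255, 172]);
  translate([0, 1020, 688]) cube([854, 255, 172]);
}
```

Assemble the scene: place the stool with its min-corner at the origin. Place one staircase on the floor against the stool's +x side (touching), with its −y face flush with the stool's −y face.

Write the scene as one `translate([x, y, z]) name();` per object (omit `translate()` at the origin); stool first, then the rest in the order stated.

stool();
translate([345, 0, 0]) staircase();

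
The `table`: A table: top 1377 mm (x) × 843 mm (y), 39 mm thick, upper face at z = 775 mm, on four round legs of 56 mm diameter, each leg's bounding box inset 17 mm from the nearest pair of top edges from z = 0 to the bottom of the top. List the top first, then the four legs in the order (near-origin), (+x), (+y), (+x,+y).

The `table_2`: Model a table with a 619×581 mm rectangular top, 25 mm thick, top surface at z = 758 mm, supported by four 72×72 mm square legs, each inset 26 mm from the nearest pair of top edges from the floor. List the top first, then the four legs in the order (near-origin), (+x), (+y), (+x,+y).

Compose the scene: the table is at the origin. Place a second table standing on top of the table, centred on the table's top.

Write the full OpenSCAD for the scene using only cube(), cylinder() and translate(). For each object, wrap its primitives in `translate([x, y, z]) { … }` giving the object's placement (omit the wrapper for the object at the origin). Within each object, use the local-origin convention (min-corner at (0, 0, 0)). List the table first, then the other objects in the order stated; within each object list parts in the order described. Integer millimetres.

translate([0, 0, 736]) cube([1377, 843, 39]);
translate([45, 45, 0]) cylinder(h = 736, r = 28);
translate([1332, 45, 0]) cylinder(h = 736, r = 28);
translate([45, 798, 0]) cylinder(h = 736, r = 28);
translate([1332, 798, 0]) cylinder(h = 736, r = 28);
translate([379, 131, 775]) {
  translate([0, 0, 733]) cube([619, 581, 25]);
  translate([26, 26, 0]) cube([72, 72, 733]);
  translate([521, 26, 0]) cube([72, 72, 733]);
  translate([26, 483, 0]) cube([72, 72, 733]);
  translate([521, 483, 0]) cube([72, 72, 733]);
}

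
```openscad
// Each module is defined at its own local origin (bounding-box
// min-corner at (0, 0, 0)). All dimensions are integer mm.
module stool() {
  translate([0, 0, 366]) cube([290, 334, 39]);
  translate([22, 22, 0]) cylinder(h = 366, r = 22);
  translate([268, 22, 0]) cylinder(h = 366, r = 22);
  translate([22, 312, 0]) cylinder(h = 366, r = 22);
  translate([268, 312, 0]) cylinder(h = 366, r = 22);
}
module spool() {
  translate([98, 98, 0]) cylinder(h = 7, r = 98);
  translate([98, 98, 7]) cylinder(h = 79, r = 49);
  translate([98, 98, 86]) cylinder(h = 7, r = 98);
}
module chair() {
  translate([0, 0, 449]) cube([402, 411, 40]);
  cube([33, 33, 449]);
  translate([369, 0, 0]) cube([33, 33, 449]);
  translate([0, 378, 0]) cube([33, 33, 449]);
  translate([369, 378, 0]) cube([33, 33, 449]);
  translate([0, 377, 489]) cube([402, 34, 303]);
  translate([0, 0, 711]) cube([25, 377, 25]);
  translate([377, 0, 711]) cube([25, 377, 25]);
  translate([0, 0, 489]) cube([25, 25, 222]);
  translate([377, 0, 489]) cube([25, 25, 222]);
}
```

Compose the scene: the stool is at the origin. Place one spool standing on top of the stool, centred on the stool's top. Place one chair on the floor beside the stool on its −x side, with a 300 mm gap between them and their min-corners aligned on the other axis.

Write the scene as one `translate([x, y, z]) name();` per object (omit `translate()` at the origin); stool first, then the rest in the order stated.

stool();
translate([47, 69, 405]) spool();
translate([-702, 0, 0]) chair();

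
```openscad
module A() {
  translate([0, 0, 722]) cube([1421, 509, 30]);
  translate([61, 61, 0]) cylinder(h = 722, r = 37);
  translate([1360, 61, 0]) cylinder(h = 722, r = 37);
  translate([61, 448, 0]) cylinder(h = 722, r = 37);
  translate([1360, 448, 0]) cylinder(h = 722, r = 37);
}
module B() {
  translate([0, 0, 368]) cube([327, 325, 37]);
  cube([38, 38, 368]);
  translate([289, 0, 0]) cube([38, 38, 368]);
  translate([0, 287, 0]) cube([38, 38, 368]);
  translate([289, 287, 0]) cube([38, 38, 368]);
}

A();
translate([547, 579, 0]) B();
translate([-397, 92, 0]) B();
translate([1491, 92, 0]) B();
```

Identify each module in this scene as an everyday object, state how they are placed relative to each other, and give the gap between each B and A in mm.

Each stool's nearest face is 70 mm from the table's bounding box.

A is a table. B is a stool. Three stools sit around the table at the +y, −x, +x sides. The gap between each stool and the table is 70 mm.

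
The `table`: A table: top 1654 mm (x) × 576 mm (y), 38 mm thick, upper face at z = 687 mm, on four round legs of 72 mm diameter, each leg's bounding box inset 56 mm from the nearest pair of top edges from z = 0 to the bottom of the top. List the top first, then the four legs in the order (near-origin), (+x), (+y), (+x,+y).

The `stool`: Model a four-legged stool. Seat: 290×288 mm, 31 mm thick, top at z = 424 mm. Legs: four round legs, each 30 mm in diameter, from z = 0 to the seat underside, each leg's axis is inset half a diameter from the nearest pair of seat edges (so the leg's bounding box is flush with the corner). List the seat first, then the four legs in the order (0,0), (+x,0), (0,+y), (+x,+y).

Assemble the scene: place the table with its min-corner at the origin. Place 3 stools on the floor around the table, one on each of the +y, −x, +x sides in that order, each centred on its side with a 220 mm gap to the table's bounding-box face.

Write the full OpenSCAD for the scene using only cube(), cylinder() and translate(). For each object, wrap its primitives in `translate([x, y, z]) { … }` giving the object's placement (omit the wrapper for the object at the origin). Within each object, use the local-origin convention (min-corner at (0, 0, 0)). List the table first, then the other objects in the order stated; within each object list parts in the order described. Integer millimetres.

translate([0, 0, 649]) cube([1654, 576, 38]);
translate([92, 92, 0]) cylinder(h = 649, r = 36);
translate([1562, 92, 0]) cylinder(h = 649, r = 36);
translate([92, 484, 0]) cylinder(h = 649, r = 36);
translate([1562, 484, 0]) cylinder(h = 649, r = 36);
translate([682, 796, 0]) {
  translate([0, 0, 393]) cube([290, 288, 31]);
  translate([15, 15, 0]) cylinder(h = 393, r = 15);
  translate([275, 15, 0]) cylinder(h = 393, r = 15);
  translate([15, 273, 0]) cylinder(h = 393, r = 15);
  translate([275, 273, 0]) cylinder(h = 393, r = 15);
}
translate([-510, 144, 0]) {
  translate([0, 0, 393]) cube([290, 288, 31]);
  translate([15, 15, 0]) cylinder(h = 393, r = 15);
  translate([275, 15, 0]) cylinder(h = 393, r = 15);
  translate([15, 273, 0]) cylinder(h = 393, r = 15);
  translate([275, 273, 0]) cylinder(h = 393, r = 15);
}
translate([1874, 144, 0]) {
  translate([0, 0, 393]) cube([290, 288, 31]);
  translate([15, 15, 0]) cylinder(h = 393, r = 15);
  translate([275, 15, 0]) cylinder(h = 393, r = 15);
  translate([15, 273, 0]) cylinder(h = 393, r = 15);
  translate([275, 273, 0]) cylinder(h = 393, r = 15);
}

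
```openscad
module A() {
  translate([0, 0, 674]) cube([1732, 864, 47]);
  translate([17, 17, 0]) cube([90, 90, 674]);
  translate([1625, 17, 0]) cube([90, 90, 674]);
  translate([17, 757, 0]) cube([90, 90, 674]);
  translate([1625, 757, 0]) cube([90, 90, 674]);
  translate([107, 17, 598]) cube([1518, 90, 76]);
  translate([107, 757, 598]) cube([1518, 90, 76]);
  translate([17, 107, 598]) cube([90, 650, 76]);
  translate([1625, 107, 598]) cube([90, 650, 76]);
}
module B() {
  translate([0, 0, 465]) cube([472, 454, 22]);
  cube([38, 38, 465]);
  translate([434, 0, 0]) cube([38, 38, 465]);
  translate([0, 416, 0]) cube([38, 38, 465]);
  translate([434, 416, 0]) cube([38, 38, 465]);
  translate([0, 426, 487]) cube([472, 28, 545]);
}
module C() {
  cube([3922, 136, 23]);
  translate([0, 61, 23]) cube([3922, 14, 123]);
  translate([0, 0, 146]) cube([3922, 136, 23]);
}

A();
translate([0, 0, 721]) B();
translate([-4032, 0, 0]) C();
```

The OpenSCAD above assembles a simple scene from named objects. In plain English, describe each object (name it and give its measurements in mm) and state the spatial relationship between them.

A is a table: top 1732 mm (x) × 864 mm (y), 47 mm thick, upper face at z = 721 mm, on four 90×90 mm square legs, each inset 17 mm from the nearest pair of top edges, running from z = 0 to the bottom of the top. Four apron rails, 90 mm thick and 76 mm tall, run between adjacent legs with their top edges flush with the underside of the top and their outer faces flush with the legs' outer faces.

B is a chair. The seat is a 472×454×22 mm slab with its top at z = 487 mm, on four 38×38 mm corner legs (flush with the seat edges, standing on z = 0). A flat backrest 28 mm thick, 545 mm tall, spans the full seat width and rises from the seat top along its +y edge, rear face flush with the rear of the seat.

C is an I-beam lying along x, 3922 mm long. Overall section height 169 mm. Two flanges 136 mm wide (y) and 23 mm thick, one on the floor and one at the top; a web 14 mm thick runs between them, centred on the flange width.

The chair is on top of the table. The I-beam is on the floor beside the table on its −x side.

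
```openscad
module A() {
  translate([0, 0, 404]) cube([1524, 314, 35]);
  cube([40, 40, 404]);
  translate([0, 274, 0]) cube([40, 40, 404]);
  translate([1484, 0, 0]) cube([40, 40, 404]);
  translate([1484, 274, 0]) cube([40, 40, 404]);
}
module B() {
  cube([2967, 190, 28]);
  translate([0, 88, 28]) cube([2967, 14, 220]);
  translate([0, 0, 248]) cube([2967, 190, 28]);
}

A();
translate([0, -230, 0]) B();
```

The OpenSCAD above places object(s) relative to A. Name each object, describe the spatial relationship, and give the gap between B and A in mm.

The I-beam's nearest face is 40 mm from the bench's −y face.

A is a bench. B is an I-beam. The I-beam is on the floor beside the bench on its −y side. The gap between the I-beam and the bench is 40 mm.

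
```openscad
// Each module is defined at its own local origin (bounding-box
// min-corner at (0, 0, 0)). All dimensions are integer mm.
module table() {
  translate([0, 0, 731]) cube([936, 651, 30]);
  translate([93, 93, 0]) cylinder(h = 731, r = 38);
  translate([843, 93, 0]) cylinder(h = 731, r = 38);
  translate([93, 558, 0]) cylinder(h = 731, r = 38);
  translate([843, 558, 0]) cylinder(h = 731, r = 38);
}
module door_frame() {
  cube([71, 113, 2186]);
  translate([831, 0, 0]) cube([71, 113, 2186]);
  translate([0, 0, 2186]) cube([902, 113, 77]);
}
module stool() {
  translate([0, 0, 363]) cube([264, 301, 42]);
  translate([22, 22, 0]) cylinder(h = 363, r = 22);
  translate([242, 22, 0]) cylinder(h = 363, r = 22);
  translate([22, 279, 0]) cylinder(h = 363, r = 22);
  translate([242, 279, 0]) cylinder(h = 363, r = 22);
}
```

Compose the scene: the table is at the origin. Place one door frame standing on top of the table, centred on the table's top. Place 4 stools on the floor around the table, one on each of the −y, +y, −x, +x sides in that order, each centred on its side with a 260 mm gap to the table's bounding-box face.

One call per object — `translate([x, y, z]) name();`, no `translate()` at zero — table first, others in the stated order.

table();
translate([17, 269, 761]) door_frame();
translate([336, -561, 0]) stool();
translate([336, 911, 0]) stool();
translate([-524, 175, 0]) stool();
translate([1196, 175, 0]) stool();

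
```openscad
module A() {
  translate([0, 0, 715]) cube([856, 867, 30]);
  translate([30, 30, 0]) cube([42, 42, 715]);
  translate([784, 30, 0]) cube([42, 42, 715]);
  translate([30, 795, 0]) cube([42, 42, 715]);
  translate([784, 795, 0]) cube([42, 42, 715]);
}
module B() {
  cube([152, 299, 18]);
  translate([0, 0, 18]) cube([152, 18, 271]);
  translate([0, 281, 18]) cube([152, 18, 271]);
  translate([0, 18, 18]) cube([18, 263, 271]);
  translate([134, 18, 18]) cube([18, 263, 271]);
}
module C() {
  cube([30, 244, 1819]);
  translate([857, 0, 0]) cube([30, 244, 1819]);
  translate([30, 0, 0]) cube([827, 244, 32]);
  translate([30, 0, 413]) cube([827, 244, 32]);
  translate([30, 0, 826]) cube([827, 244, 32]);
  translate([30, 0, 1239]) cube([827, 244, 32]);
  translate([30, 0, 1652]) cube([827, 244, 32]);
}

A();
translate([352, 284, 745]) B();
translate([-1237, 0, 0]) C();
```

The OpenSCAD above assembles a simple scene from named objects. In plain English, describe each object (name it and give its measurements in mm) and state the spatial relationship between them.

A is a rectangular dining table. The top is 856×867×30 mm with its upper surface at z = 745 mm. It stands on four 42×42 mm square legs, each inset 30 mm from the nearest pair of top edges, running from the floor to the underside of the top.

B is an open-topped rectangular box: outside dimensions 152×299×289 mm, with a uniform wall and base thickness of 18 mm. The base is a full 152×299 slab on the floor; four walls sit on top of the base. The front and back walls (the −y and +y sides) span the full width; the two side walls fit between them.

C is a bookshelf 887 mm wide overall, 244 mm deep and 1819 mm tall. The two sides are 30 mm thick vertical panels. 5 horizontal shelves of 32 mm thickness span between the inner faces of the sides; the lowest shelf sits on the floor and shelves are stacked with a clear vertical gap of 381 mm between each pair.

The open box is on top of the table, centred. The bookshelf is on the floor beside the table on its −x side.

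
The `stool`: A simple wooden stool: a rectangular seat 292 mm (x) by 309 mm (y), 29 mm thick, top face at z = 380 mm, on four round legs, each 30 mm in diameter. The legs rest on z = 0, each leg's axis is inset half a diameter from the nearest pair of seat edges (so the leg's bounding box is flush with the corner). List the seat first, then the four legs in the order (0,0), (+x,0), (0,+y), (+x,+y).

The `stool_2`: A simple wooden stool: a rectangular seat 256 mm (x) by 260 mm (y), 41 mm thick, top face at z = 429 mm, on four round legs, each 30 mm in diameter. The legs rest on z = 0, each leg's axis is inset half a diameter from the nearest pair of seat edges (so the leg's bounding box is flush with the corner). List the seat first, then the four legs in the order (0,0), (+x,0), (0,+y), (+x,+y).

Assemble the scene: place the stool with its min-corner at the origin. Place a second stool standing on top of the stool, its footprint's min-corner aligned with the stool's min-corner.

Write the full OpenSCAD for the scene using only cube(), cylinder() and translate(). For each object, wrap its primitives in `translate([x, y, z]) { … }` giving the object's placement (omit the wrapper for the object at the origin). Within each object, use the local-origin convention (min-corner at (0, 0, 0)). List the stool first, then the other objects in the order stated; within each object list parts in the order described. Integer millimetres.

translate([0, 0, 351]) cube([292, 309, 29]);
translate([15, 15, 0]) cylinder(h = 351, r = 15);
translate([277, 15, 0]) cylinder(h = 351, r = 15);
translate([15, 294, 0]) cylinder(h = 351, r = 15);
translate([277, 294, 0]) cylinder(h = 351, r = 15);
translate([0, 0, 380]) {
  translate([0, 0, 388]) cube([256, 260, 41]);
  translate([15, 15, 0]) cylinder(h = 388, r = 15);
  translate([241, 15, 0]) cylinder(h = 388, r = 15);
  translate([15, 245, 0]) cylinder(h = 388, r = 15);
  translate([241, 245, 0]) cylinder(h = 388, r = 15);
}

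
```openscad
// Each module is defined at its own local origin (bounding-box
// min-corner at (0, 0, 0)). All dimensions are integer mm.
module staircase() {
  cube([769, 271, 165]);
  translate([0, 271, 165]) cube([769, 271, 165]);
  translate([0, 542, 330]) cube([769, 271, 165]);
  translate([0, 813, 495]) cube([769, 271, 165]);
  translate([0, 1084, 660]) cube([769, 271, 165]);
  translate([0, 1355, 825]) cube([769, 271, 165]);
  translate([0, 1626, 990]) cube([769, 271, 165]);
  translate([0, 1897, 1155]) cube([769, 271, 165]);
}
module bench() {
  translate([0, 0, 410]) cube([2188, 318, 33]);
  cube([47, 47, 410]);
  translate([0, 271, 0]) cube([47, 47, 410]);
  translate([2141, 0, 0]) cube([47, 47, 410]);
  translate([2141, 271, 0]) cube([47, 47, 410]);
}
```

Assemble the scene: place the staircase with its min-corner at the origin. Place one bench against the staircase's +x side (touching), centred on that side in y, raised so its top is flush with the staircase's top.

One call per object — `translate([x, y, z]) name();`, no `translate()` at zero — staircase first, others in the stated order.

staircase();
translate([769, 925, 877]) bench();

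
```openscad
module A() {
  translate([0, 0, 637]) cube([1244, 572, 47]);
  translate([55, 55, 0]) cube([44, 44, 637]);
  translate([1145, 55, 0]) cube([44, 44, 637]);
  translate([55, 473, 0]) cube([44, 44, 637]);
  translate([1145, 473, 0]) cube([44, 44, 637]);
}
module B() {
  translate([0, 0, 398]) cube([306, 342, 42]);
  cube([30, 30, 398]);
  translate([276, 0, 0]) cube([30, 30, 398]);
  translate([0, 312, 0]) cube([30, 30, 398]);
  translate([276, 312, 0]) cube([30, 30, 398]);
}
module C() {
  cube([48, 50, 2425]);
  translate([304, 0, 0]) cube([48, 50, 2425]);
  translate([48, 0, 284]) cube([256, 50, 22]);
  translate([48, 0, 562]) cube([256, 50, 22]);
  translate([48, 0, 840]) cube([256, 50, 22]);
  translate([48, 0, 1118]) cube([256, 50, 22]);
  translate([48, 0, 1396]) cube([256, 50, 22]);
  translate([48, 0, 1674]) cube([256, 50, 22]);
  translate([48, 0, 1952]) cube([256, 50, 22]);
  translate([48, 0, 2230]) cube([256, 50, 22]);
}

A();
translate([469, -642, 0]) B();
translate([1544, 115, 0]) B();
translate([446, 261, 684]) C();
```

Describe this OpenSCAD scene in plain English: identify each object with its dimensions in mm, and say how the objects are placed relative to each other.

A is a table with a 1244×572 mm rectangular top, 47 mm thick, top surface at z = 684 mm, supported by four 44×44 mm square legs, each inset 55 mm from the nearest pair of top edges, running from the floor.

B is a four-legged stool. The seat is 306×342 mm, 42 mm thick, top at z = 440 mm. It stands on four square legs, each 30×30 mm in cross-section, from z = 0 to the seat underside, each flush with a corner of the seat.

C is a straight ladder. Two 48×50 mm vertical rails, 2425 mm tall, stand 352 mm apart (outside-to-outside) with their front faces coplanar on the −y side. 8 rungs, each 50 mm deep and 22 mm tall, span between the inner faces of the rails, front faces flush with the rails. The lowest rung's underside is at z = 284 mm and rungs are spaced 278 mm apart (underside to underside).

Two stools sit around the table at the −y, +x sides. The ladder is on top of the table, centred.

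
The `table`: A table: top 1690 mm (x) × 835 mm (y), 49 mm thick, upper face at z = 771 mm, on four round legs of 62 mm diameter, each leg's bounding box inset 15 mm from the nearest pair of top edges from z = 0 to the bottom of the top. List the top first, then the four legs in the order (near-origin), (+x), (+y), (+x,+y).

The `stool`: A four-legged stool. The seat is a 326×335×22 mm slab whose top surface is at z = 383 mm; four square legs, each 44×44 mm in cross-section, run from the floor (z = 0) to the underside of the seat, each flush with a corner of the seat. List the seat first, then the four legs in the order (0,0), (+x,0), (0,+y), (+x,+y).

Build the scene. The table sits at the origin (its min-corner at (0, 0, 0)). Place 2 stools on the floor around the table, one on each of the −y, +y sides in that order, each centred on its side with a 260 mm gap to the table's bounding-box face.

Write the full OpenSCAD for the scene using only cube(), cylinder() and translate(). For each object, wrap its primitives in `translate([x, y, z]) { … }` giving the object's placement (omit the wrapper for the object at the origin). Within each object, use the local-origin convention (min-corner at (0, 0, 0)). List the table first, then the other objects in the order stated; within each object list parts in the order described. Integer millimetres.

translate([0, 0, 722]) cube([1690, 835, 49]);
translate([46, 46, 0]) cylinder(h = 722, r = 31);
translate([1644, 46, 0]) cylinder(h = 722, r = 31);
translate([46, 789, 0]) cylinder(h = 722, r = 31);
translate([1644, 789, 0]) cylinder(h = 722, r = 31);
translate([682, -595, 0]) {
  translate([0, 0, 361]) cube([326, 335, 22]);
  cube([44, 44, 361]);
  translate([282, 0, 0]) cube([44, 44, 361]);
  translate([0, 291, 0]) cube([44, 44, 361]);
  translate([282, 291, 0]) cube([44, 44, 361]);
}
translate([682, 1095, 0]) {
  translate([0, 0, 361]) cube([326, 335, 22]);
  cube([44, 44, 361]);
  translate([282, 0, 0]) cube([44, 44, 361]);
  translate([0, 291, 0]) cube([44, 44, 361]);
  translate([282, 291, 0]) cube([44, 44, 361]);
}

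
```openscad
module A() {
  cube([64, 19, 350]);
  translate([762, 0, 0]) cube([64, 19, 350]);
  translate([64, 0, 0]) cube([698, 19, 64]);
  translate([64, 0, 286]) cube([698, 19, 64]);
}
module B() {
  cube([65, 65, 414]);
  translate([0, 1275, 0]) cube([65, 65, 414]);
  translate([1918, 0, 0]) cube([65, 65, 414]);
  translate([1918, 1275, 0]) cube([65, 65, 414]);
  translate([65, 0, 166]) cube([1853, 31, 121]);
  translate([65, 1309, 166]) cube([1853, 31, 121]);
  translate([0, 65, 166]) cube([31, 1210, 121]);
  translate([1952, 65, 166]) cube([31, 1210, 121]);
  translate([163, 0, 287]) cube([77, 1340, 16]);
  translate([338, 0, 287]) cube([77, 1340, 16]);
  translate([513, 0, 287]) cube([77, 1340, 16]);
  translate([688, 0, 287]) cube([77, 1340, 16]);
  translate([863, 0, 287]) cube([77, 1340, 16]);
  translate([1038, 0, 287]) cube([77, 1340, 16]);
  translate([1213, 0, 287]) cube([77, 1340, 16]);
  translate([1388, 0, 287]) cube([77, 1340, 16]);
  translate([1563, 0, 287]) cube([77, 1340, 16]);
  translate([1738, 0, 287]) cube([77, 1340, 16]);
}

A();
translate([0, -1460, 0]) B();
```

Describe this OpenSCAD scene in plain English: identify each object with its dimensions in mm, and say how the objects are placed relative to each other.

A is a rectangular picture frame lying in the x–z plane (depth along y). The opening is 698 mm wide (x) by 222 mm tall (z), surrounded by a border 64 mm wide on all four sides. The frame is 19 mm deep and is made of two full-height vertical stiles with two horizontal rails fitted between them.

B is a bed frame 1983 mm long (x) by 1340 mm wide (y). Four 65×65 mm corner posts, 414 mm tall, at the corners of the footprint. Four rails of 31 mm thickness and 121 mm height run between adjacent posts with their undersides at z = 166 mm, their outer faces flush with the outside of the frame (the two x-running rails run between the posts' inner faces; the two y-running rails run between the posts' inner faces). 10 slats, each 77 mm wide (x) and 16 mm thick, lie across the top of the two x-running rails, running the full 1340 mm width of the frame in y; the slats are evenly spaced along x between the inner faces of the end posts with equal gaps (rounded down to the nearest mm) at the −x end and between each pair — any rounding remainder accumulates at the +x end.

The bed frame is on the floor beside the picture frame on its −y side.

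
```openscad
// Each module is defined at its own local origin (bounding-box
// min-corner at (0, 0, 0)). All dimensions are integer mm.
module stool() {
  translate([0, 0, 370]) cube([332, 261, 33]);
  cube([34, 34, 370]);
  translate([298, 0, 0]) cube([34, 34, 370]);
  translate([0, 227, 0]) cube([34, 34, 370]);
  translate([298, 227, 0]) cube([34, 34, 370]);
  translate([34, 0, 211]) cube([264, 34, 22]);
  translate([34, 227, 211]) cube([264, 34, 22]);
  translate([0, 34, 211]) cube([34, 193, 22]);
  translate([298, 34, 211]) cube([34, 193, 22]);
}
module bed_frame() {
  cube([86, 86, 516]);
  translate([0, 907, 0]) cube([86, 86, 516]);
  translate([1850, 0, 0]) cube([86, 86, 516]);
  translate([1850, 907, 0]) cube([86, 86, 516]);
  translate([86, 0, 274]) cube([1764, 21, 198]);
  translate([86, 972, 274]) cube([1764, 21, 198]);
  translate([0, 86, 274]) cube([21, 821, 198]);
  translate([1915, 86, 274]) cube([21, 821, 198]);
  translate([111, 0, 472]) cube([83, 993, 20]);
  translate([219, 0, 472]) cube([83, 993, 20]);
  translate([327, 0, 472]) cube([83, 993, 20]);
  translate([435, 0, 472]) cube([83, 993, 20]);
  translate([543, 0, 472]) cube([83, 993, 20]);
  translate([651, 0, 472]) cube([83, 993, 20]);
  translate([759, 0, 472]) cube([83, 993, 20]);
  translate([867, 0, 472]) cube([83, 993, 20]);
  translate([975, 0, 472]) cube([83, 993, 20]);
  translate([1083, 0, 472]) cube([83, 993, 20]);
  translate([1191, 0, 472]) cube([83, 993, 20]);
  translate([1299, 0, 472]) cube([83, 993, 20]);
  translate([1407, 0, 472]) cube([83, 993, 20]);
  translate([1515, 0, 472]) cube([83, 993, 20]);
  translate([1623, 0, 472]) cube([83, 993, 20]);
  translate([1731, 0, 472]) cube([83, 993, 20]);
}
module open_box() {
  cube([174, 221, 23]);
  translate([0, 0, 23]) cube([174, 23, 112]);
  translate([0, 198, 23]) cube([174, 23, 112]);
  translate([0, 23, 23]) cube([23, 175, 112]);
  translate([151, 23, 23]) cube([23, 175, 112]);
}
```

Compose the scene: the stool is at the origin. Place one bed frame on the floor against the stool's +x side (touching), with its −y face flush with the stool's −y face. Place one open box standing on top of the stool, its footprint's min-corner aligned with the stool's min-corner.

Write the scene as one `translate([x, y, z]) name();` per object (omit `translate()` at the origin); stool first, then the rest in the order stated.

stool();
translate([332, 0, 0]) bed_frame();
translate([0, 0, 403]) open_box();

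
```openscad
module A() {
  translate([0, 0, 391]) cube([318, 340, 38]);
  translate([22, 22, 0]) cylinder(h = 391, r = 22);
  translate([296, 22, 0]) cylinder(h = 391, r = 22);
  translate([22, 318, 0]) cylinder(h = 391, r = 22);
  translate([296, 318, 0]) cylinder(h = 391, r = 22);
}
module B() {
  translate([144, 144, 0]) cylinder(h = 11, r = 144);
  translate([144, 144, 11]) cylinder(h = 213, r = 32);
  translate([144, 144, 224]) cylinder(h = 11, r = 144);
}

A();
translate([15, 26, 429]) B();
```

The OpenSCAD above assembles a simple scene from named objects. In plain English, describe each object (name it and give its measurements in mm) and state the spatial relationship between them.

A is a four-legged stool. The seat is a 318×340×38 mm slab whose top surface is at z = 429 mm; four round legs, each 44 mm in diameter, run from the floor (z = 0) to the underside of the seat, each leg's axis is inset half a diameter from the nearest pair of seat edges (so the leg's bounding box is flush with the corner).

B is a spool: two coaxial disc flanges of radius 144 mm and thickness 11 mm, joined by a core cylinder of radius 32 mm and height 213 mm. The lower flange rests on z = 0 and the three cylinders share a vertical axis.

The spool is on top of the stool, centred.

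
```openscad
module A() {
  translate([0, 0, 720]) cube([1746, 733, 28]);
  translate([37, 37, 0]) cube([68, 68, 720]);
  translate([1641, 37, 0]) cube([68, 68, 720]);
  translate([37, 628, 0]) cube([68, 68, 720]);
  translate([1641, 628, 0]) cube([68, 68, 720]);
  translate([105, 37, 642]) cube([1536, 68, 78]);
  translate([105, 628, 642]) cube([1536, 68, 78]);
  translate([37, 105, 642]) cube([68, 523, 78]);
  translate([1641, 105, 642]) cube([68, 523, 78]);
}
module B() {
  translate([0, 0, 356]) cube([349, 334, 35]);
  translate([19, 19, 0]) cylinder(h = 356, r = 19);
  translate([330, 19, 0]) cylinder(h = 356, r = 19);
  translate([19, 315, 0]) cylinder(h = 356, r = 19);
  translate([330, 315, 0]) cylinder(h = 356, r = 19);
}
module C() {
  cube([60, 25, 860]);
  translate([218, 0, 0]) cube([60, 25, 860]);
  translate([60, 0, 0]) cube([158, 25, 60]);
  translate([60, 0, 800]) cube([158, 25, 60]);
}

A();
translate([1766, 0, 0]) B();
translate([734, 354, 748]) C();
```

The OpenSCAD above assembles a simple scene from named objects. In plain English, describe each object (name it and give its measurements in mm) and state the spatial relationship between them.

A is a table with a 1746×733 mm rectangular top, 28 mm thick, top surface at z = 748 mm, supported by four 68×68 mm square legs, each inset 37 mm from the nearest pair of top edges, running from the floor. Four apron rails, 68 mm thick and 78 mm tall, run between adjacent legs with their top edges flush with the underside of the top and their outer faces flush with the legs' outer faces.

B is a four-legged stool. The seat is 349×334 mm, 35 mm thick, top at z = 391 mm. It stands on four round legs, each 38 mm in diameter, from z = 0 to the seat underside, each leg's axis is inset half a diameter from the nearest pair of seat edges (so the leg's bounding box is flush with the corner).

C is a rectangular picture frame lying in the x–z plane (depth along y). The opening is 158 mm wide (x) by 740 mm tall (z), surrounded by a border 60 mm wide on all four sides. The frame is 25 mm deep and is made of two full-height vertical stiles with two horizontal rails fitted between them.

The stool is on the floor beside the table on its +x side. The picture frame is on top of the table, centred.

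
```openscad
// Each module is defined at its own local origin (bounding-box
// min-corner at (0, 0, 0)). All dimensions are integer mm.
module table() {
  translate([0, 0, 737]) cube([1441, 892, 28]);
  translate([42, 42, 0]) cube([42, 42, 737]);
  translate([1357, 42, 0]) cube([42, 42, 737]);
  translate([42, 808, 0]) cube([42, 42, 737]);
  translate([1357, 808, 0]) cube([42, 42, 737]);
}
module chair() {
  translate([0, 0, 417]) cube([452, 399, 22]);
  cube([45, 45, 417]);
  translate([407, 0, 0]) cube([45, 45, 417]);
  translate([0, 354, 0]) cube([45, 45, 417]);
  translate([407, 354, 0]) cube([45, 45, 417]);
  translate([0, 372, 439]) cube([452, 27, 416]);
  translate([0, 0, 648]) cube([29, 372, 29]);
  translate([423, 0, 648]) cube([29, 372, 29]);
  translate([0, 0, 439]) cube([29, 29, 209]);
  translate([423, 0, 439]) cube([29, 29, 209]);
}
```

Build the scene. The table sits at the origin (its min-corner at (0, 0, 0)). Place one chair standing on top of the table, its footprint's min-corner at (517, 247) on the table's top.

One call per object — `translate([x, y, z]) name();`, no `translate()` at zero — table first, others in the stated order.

table();
translate([517, 247, 765]) chair();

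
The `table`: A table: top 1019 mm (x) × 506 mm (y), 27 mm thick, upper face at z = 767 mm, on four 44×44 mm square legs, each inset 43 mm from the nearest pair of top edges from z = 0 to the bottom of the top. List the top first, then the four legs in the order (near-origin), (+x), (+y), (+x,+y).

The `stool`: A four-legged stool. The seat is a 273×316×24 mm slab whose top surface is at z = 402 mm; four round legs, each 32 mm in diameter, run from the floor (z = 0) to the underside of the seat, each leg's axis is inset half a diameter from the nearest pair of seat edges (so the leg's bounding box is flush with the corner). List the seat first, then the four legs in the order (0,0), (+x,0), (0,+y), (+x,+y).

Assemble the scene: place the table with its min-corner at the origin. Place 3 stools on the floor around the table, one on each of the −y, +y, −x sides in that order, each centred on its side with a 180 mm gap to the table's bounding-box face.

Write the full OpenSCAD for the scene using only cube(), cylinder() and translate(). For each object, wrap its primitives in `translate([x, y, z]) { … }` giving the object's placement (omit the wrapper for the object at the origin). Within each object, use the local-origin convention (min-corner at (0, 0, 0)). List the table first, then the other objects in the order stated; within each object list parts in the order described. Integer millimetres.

translate([0, 0, 740]) cube([1019, 506, 27]);
translate([43, 43, 0]) cube([44, 44, 740]);
translate([932, 43, 0]) cube([44, 44, 740]);
translate([43, 419, 0]) cube([44, 44, 740]);
translate([932, 419, 0]) cube([44, 44, 740]);
translate([373, -496, 0]) {
  translate([0, 0, 378]) cube([273, 316, 24]);
  translate([16, 16, 0]) cylinder(h = 378, r = 16);
  translate([257, 16, 0]) cylinder(h = 378, r = 16);
  translate([16, 300, 0]) cylinder(h = 378, r = 16);
  translate([257, 300, 0]) cylinder(h = 378, r = 16);
}
translate([373, 686, 0]) {
  translate([0, 0, 378]) cube([273, 316, 24]);
  translate([16, 16, 0]) cylinder(h = 378, r = 16);
  translate([257, 16, 0]) cylinder(h = 378, r = 16);
  translate([16, 300, 0]) cylinder(h = 378, r = 16);
  translate([257, 300, 0]) cylinder(h = 378, r = 16);
}
translate([-453, 95, 0]) {
  translate([0, 0, 378]) cube([273, 316, 24]);
  translate([16, 16, 0]) cylinder(h = 378, r = 16);
  translate([257, 16, 0]) cylinder(h = 378, r = 16);
  translate([16, 300, 0]) cylinder(h = 378, r = 16);
  translate([257, 300, 0]) cylinder(h = 378, r = 16);
}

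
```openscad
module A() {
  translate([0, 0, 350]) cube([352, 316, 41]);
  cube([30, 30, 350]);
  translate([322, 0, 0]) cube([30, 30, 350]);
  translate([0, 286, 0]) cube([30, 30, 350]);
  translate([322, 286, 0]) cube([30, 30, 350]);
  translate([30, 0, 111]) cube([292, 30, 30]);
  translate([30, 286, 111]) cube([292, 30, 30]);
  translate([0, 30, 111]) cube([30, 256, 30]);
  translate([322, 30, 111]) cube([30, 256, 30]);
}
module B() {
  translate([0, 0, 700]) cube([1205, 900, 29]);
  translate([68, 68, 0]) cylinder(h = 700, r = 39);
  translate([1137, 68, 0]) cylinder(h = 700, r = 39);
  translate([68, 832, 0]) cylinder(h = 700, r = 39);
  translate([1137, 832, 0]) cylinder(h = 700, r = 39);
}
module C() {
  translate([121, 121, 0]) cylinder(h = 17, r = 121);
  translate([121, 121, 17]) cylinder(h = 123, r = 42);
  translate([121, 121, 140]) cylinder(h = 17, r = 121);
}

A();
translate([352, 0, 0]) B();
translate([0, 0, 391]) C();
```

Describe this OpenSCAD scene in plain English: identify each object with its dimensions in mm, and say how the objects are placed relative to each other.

A is a simple wooden stool: a rectangular seat 352 mm (x) by 316 mm (y), 41 mm thick, top face at z = 391 mm, on four square legs, each 30×30 mm in cross-section. The legs rest on z = 0, each flush with a corner of the seat. Four stretchers, 30 mm wide and 30 mm tall, connect adjacent legs with their undersides at z = 111 mm, each running between the inner faces of the legs it joins and aligned with the legs' outer faces on the other axis.

B is a rectangular dining table. The top is 1205×900×29 mm with its upper surface at z = 729 mm. It stands on four round legs of 78 mm diameter, each leg's bounding box inset 29 mm from the nearest pair of top edges, running from the floor to the underside of the top.

C is a spool: two coaxial disc flanges of radius 121 mm and thickness 17 mm, joined by a core cylinder of radius 42 mm and height 123 mm. The lower flange rests on z = 0 and the three cylinders share a vertical axis.

The table is against the stool's +x side, with their −y faces flush. The spool is on top of the stool.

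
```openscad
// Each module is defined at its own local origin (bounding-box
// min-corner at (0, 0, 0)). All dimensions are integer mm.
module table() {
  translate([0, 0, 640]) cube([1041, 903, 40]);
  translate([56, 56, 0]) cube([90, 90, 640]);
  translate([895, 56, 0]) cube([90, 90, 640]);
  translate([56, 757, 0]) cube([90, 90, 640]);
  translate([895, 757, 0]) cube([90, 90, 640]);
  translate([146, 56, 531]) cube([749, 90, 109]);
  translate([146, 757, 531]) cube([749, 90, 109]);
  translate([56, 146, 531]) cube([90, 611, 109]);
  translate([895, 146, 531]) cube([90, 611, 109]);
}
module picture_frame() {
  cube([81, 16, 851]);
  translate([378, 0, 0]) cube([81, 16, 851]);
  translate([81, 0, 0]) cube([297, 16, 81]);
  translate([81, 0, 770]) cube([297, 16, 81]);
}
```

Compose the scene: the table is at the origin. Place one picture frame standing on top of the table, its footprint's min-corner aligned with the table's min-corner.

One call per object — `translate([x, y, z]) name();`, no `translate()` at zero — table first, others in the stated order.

table();
translate([0, 0, 680]) picture_frame();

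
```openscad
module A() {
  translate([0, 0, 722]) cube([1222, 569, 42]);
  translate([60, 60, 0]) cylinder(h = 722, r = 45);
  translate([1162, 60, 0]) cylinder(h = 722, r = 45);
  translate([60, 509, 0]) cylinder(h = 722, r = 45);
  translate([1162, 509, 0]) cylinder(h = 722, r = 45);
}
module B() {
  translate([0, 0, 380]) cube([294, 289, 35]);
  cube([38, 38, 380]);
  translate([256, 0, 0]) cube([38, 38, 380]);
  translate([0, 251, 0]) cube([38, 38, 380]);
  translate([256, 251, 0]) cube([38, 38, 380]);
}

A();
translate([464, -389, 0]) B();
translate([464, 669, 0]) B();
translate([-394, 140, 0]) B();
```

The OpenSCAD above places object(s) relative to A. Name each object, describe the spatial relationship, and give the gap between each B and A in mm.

A is a table. B is a stool. Three stools sit around the table at the −y, +y, −x sides. The gap between each stool and the table is 100 mm.

Each stool's nearest face is 100 mm from the table's bounding box.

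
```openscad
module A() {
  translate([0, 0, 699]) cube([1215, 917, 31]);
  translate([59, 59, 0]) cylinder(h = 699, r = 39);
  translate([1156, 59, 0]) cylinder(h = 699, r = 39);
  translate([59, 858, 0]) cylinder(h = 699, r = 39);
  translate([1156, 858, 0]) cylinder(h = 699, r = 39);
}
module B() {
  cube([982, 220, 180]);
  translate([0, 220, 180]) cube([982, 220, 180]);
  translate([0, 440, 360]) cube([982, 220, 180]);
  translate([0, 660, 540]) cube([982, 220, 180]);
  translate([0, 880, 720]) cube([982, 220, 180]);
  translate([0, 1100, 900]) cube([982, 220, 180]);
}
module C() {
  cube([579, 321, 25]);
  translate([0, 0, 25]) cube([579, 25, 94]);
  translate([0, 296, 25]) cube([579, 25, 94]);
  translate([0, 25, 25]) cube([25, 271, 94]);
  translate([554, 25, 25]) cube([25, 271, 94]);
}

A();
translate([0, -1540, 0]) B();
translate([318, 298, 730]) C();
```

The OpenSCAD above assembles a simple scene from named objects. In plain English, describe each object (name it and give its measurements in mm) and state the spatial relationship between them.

A is a table: top 1215 mm (x) × 917 mm (y), 31 mm thick, upper face at z = 730 mm, on four round legs of 78 mm diameter, each leg's bounding box inset 20 mm from the nearest pair of top edges, running from z = 0 to the bottom of the top.

B is a straight staircase of 6 solid steps. Each step is 982 mm wide (x), 220 mm deep (y, the going) and 180 mm tall (the rise). The first step rests on the floor; each subsequent step sits one going further in +y and one rise higher in +z, directly behind and above the previous step with no overlap.

C is an open-topped rectangular box: outside dimensions 579×321×119 mm, with a uniform wall and base thickness of 25 mm. The base is a full 579×321 slab on the floor; four walls sit on top of the base. The front and back walls (the −y and +y sides) span the full width; the two side walls fit between them.

The staircase is on the floor beside the table on its −y side. The open box is on top of the table, centred.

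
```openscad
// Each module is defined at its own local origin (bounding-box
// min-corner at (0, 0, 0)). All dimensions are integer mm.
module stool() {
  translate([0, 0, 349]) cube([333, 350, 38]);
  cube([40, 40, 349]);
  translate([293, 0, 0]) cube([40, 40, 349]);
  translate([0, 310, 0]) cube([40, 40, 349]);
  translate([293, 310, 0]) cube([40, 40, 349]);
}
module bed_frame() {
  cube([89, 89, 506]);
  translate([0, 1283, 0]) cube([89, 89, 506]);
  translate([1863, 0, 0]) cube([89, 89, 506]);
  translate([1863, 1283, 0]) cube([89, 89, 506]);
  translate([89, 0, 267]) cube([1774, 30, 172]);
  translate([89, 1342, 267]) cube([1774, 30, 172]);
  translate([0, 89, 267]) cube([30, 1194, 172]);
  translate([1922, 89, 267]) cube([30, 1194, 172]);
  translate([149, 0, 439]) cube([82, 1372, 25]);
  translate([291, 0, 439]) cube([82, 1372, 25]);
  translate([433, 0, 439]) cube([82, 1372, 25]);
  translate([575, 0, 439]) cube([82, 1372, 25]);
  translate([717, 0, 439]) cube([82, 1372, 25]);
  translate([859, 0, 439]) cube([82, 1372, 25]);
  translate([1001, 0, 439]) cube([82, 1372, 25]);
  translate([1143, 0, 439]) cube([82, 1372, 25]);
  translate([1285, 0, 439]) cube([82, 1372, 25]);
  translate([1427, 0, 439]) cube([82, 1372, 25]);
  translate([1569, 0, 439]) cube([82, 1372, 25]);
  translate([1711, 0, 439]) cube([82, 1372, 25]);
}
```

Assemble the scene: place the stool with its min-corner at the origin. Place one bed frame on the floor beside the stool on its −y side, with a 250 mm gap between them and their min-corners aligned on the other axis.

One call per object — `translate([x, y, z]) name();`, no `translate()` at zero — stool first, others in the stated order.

stool();
translate([0, -1622, 0]) bed_frame();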